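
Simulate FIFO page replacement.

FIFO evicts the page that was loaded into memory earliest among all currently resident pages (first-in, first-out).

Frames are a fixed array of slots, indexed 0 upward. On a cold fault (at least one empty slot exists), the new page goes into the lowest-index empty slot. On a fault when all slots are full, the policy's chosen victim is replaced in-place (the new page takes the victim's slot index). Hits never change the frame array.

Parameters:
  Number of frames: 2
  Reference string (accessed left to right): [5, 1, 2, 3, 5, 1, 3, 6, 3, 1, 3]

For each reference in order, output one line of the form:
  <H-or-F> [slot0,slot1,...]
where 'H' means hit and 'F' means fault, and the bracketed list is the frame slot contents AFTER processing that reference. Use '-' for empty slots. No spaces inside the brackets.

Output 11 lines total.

F [5,-]
F [5,1]
F [2,1]
F [2,3]
F [5,3]
F [5,1]
F [3,1]
F [3,6]
H [3,6]
F [1,6]
F [1,3]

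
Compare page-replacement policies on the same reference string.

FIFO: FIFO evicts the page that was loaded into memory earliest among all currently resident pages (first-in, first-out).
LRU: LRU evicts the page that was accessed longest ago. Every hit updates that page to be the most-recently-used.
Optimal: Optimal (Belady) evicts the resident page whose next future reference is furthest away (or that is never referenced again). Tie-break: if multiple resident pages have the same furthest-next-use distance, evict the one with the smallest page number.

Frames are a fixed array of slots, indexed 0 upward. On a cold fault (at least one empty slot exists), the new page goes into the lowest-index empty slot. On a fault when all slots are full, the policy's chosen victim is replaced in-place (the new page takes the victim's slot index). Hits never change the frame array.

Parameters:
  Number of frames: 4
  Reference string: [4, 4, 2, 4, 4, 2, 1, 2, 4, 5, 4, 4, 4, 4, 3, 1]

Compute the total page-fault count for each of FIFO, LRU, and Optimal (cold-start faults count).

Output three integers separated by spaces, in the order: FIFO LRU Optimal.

Answer: 5 6 5

Derivation:
--- FIFO ---
  step 0: ref 4 -> FAULT, frames=[4,-,-,-] (faults so far: 1)
  step 1: ref 4 -> HIT, frames=[4,-,-,-] (faults so far: 1)
  step 2: ref 2 -> FAULT, frames=[4,2,-,-] (faults so far: 2)
  step 3: ref 4 -> HIT, frames=[4,2,-,-] (faults so far: 2)
  step 4: ref 4 -> HIT, frames=[4,2,-,-] (faults so far: 2)
  step 5: ref 2 -> HIT, frames=[4,2,-,-] (faults so far: 2)
  step 6: ref 1 -> FAULT, frames=[4,2,1,-] (faults so far: 3)
  step 7: ref 2 -> HIT, frames=[4,2,1,-] (faults so far: 3)
  step 8: ref 4 -> HIT, frames=[4,2,1,-] (faults so far: 3)
  step 9: ref 5 -> FAULT, frames=[4,2,1,5] (faults so far: 4)
  step 10: ref 4 -> HIT, frames=[4,2,1,5] (faults so far: 4)
  step 11: ref 4 -> HIT, frames=[4,2,1,5] (faults so far: 4)
  step 12: ref 4 -> HIT, frames=[4,2,1,5] (faults so far: 4)
  step 13: ref 4 -> HIT, frames=[4,2,1,5] (faults so far: 4)
  step 14: ref 3 -> FAULT, evict 4, frames=[3,2,1,5] (faults so far: 5)
  step 15: ref 1 -> HIT, frames=[3,2,1,5] (faults so far: 5)
  FIFO total faults: 5
--- LRU ---
  step 0: ref 4 -> FAULT, frames=[4,-,-,-] (faults so far: 1)
  step 1: ref 4 -> HIT, frames=[4,-,-,-] (faults so far: 1)
  step 2: ref 2 -> FAULT, frames=[4,2,-,-] (faults so far: 2)
  step 3: ref 4 -> HIT, frames=[4,2,-,-] (faults so far: 2)
  step 4: ref 4 -> HIT, frames=[4,2,-,-] (faults so far: 2)
  step 5: ref 2 -> HIT, frames=[4,2,-,-] (faults so far: 2)
  step 6: ref 1 -> FAULT, frames=[4,2,1,-] (faults so far: 3)
  step 7: ref 2 -> HIT, frames=[4,2,1,-] (faults so far: 3)
  step 8: ref 4 -> HIT, frames=[4,2,1,-] (faults so far: 3)
  step 9: ref 5 -> FAULT, frames=[4,2,1,5] (faults so far: 4)
  step 10: ref 4 -> HIT, frames=[4,2,1,5] (faults so far: 4)
  step 11: ref 4 -> HIT, frames=[4,2,1,5] (faults so far: 4)
  step 12: ref 4 -> HIT, frames=[4,2,1,5] (faults so far: 4)
  step 13: ref 4 -> HIT, frames=[4,2,1,5] (faults so far: 4)
  step 14: ref 3 -> FAULT, evict 1, frames=[4,2,3,5] (faults so far: 5)
  step 15: ref 1 -> FAULT, evict 2, frames=[4,1,3,5] (faults so far: 6)
  LRU total faults: 6
--- Optimal ---
  step 0: ref 4 -> FAULT, frames=[4,-,-,-] (faults so far: 1)
  step 1: ref 4 -> HIT, frames=[4,-,-,-] (faults so far: 1)
  step 2: ref 2 -> FAULT, frames=[4,2,-,-] (faults so far: 2)
  step 3: ref 4 -> HIT, frames=[4,2,-,-] (faults so far: 2)
  step 4: ref 4 -> HIT, frames=[4,2,-,-] (faults so far: 2)
  step 5: ref 2 -> HIT, frames=[4,2,-,-] (faults so far: 2)
  step 6: ref 1 -> FAULT, frames=[4,2,1,-] (faults so far: 3)
  step 7: ref 2 -> HIT, frames=[4,2,1,-] (faults so far: 3)
  step 8: ref 4 -> HIT, frames=[4,2,1,-] (faults so far: 3)
  step 9: ref 5 -> FAULT, frames=[4,2,1,5] (faults so far: 4)
  step 10: ref 4 -> HIT, frames=[4,2,1,5] (faults so far: 4)
  step 11: ref 4 -> HIT, frames=[4,2,1,5] (faults so far: 4)
  step 12: ref 4 -> HIT, frames=[4,2,1,5] (faults so far: 4)
  step 13: ref 4 -> HIT, frames=[4,2,1,5] (faults so far: 4)
  step 14: ref 3 -> FAULT, evict 2, frames=[4,3,1,5] (faults so far: 5)
  step 15: ref 1 -> HIT, frames=[4,3,1,5] (faults so far: 5)
  Optimal total faults: 5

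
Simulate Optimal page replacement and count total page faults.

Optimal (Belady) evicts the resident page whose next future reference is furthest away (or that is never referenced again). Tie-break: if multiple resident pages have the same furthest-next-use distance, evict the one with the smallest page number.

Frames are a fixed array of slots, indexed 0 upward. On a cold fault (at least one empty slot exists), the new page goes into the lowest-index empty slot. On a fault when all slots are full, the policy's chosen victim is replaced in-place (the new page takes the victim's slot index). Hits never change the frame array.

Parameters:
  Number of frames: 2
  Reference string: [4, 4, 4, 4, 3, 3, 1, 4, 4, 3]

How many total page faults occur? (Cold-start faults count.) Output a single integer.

Step 0: ref 4 → FAULT, frames=[4,-]
Step 1: ref 4 → HIT, frames=[4,-]
Step 2: ref 4 → HIT, frames=[4,-]
Step 3: ref 4 → HIT, frames=[4,-]
Step 4: ref 3 → FAULT, frames=[4,3]
Step 5: ref 3 → HIT, frames=[4,3]
Step 6: ref 1 → FAULT (evict 3), frames=[4,1]
Step 7: ref 4 → HIT, frames=[4,1]
Step 8: ref 4 → HIT, frames=[4,1]
Step 9: ref 3 → FAULT (evict 1), frames=[4,3]
Total faults: 4

Answer: 4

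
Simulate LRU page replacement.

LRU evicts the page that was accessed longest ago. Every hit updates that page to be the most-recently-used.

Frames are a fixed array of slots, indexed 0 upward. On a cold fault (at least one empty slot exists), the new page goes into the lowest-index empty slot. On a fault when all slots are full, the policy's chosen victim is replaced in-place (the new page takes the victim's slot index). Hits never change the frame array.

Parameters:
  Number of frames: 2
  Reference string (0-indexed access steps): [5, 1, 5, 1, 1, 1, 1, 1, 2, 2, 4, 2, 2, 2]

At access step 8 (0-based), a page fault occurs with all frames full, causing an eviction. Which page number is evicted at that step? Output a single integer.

Answer: 5

Derivation:
Step 0: ref 5 -> FAULT, frames=[5,-]
Step 1: ref 1 -> FAULT, frames=[5,1]
Step 2: ref 5 -> HIT, frames=[5,1]
Step 3: ref 1 -> HIT, frames=[5,1]
Step 4: ref 1 -> HIT, frames=[5,1]
Step 5: ref 1 -> HIT, frames=[5,1]
Step 6: ref 1 -> HIT, frames=[5,1]
Step 7: ref 1 -> HIT, frames=[5,1]
Step 8: ref 2 -> FAULT, evict 5, frames=[2,1]
At step 8: evicted page 5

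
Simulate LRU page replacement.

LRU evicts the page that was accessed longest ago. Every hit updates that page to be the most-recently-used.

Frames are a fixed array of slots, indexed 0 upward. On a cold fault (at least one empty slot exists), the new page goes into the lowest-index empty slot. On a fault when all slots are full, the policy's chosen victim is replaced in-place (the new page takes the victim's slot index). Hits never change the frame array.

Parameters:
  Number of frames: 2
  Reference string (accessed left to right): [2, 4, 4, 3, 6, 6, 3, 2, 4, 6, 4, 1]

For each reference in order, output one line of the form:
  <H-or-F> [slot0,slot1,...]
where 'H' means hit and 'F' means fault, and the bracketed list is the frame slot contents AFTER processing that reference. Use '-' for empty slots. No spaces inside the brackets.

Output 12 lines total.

F [2,-]
F [2,4]
H [2,4]
F [3,4]
F [3,6]
H [3,6]
H [3,6]
F [3,2]
F [4,2]
F [4,6]
H [4,6]
F [4,1]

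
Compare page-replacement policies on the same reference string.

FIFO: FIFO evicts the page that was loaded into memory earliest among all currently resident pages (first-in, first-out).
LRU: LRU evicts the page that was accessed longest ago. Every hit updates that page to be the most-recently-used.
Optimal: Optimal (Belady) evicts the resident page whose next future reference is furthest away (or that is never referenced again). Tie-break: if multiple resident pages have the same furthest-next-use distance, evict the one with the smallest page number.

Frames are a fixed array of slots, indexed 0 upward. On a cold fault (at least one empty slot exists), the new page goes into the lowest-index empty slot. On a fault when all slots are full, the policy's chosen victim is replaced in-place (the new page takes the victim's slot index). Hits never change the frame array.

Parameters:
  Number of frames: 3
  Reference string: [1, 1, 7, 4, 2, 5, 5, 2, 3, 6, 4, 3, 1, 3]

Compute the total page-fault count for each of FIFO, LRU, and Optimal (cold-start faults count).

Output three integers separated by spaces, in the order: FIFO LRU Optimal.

--- FIFO ---
  step 0: ref 1 -> FAULT, frames=[1,-,-] (faults so far: 1)
  step 1: ref 1 -> HIT, frames=[1,-,-] (faults so far: 1)
  step 2: ref 7 -> FAULT, frames=[1,7,-] (faults so far: 2)
  step 3: ref 4 -> FAULT, frames=[1,7,4] (faults so far: 3)
  step 4: ref 2 -> FAULT, evict 1, frames=[2,7,4] (faults so far: 4)
  step 5: ref 5 -> FAULT, evict 7, frames=[2,5,4] (faults so far: 5)
  step 6: ref 5 -> HIT, frames=[2,5,4] (faults so far: 5)
  step 7: ref 2 -> HIT, frames=[2,5,4] (faults so far: 5)
  step 8: ref 3 -> FAULT, evict 4, frames=[2,5,3] (faults so far: 6)
  step 9: ref 6 -> FAULT, evict 2, frames=[6,5,3] (faults so far: 7)
  step 10: ref 4 -> FAULT, evict 5, frames=[6,4,3] (faults so far: 8)
  step 11: ref 3 -> HIT, frames=[6,4,3] (faults so far: 8)
  step 12: ref 1 -> FAULT, evict 3, frames=[6,4,1] (faults so far: 9)
  step 13: ref 3 -> FAULT, evict 6, frames=[3,4,1] (faults so far: 10)
  FIFO total faults: 10
--- LRU ---
  step 0: ref 1 -> FAULT, frames=[1,-,-] (faults so far: 1)
  step 1: ref 1 -> HIT, frames=[1,-,-] (faults so far: 1)
  step 2: ref 7 -> FAULT, frames=[1,7,-] (faults so far: 2)
  step 3: ref 4 -> FAULT, frames=[1,7,4] (faults so far: 3)
  step 4: ref 2 -> FAULT, evict 1, frames=[2,7,4] (faults so far: 4)
  step 5: ref 5 -> FAULT, evict 7, frames=[2,5,4] (faults so far: 5)
  step 6: ref 5 -> HIT, frames=[2,5,4] (faults so far: 5)
  step 7: ref 2 -> HIT, frames=[2,5,4] (faults so far: 5)
  step 8: ref 3 -> FAULT, evict 4, frames=[2,5,3] (faults so far: 6)
  step 9: ref 6 -> FAULT, evict 5, frames=[2,6,3] (faults so far: 7)
  step 10: ref 4 -> FAULT, evict 2, frames=[4,6,3] (faults so far: 8)
  step 11: ref 3 -> HIT, frames=[4,6,3] (faults so far: 8)
  step 12: ref 1 -> FAULT, evict 6, frames=[4,1,3] (faults so far: 9)
  step 13: ref 3 -> HIT, frames=[4,1,3] (faults so far: 9)
  LRU total faults: 9
--- Optimal ---
  step 0: ref 1 -> FAULT, frames=[1,-,-] (faults so far: 1)
  step 1: ref 1 -> HIT, frames=[1,-,-] (faults so far: 1)
  step 2: ref 7 -> FAULT, frames=[1,7,-] (faults so far: 2)
  step 3: ref 4 -> FAULT, frames=[1,7,4] (faults so far: 3)
  step 4: ref 2 -> FAULT, evict 7, frames=[1,2,4] (faults so far: 4)
  step 5: ref 5 -> FAULT, evict 1, frames=[5,2,4] (faults so far: 5)
  step 6: ref 5 -> HIT, frames=[5,2,4] (faults so far: 5)
  step 7: ref 2 -> HIT, frames=[5,2,4] (faults so far: 5)
  step 8: ref 3 -> FAULT, evict 2, frames=[5,3,4] (faults so far: 6)
  step 9: ref 6 -> FAULT, evict 5, frames=[6,3,4] (faults so far: 7)
  step 10: ref 4 -> HIT, frames=[6,3,4] (faults so far: 7)
  step 11: ref 3 -> HIT, frames=[6,3,4] (faults so far: 7)
  step 12: ref 1 -> FAULT, evict 4, frames=[6,3,1] (faults so far: 8)
  step 13: ref 3 -> HIT, frames=[6,3,1] (faults so far: 8)
  Optimal total faults: 8

Answer: 10 9 8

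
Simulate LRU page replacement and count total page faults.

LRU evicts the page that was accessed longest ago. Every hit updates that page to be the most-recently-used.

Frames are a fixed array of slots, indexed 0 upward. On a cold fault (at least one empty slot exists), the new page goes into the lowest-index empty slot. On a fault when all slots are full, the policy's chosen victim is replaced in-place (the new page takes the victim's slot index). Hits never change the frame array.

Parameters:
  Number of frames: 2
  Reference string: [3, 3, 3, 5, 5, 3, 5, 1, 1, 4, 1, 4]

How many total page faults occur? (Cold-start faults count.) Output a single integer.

Step 0: ref 3 → FAULT, frames=[3,-]
Step 1: ref 3 → HIT, frames=[3,-]
Step 2: ref 3 → HIT, frames=[3,-]
Step 3: ref 5 → FAULT, frames=[3,5]
Step 4: ref 5 → HIT, frames=[3,5]
Step 5: ref 3 → HIT, frames=[3,5]
Step 6: ref 5 → HIT, frames=[3,5]
Step 7: ref 1 → FAULT (evict 3), frames=[1,5]
Step 8: ref 1 → HIT, frames=[1,5]
Step 9: ref 4 → FAULT (evict 5), frames=[1,4]
Step 10: ref 1 → HIT, frames=[1,4]
Step 11: ref 4 → HIT, frames=[1,4]
Total faults: 4

Answer: 4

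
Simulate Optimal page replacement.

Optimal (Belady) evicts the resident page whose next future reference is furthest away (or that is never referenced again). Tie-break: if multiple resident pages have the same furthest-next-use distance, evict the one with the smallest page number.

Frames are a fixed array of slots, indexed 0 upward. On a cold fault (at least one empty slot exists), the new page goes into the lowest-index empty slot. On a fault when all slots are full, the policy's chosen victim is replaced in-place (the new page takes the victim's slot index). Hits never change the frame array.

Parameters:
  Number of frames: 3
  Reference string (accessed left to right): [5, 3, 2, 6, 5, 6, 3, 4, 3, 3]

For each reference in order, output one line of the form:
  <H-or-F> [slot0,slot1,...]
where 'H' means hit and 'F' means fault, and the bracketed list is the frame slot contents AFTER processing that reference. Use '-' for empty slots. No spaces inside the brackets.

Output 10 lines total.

F [5,-,-]
F [5,3,-]
F [5,3,2]
F [5,3,6]
H [5,3,6]
H [5,3,6]
H [5,3,6]
F [4,3,6]
H [4,3,6]
H [4,3,6]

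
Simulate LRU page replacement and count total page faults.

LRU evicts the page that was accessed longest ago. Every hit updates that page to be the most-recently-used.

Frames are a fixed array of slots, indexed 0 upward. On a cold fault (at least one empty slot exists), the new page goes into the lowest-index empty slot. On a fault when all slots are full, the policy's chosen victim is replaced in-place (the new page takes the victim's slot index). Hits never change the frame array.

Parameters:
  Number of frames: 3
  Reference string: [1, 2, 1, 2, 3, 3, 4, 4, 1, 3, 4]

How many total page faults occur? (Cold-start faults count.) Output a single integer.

Answer: 5

Derivation:
Step 0: ref 1 → FAULT, frames=[1,-,-]
Step 1: ref 2 → FAULT, frames=[1,2,-]
Step 2: ref 1 → HIT, frames=[1,2,-]
Step 3: ref 2 → HIT, frames=[1,2,-]
Step 4: ref 3 → FAULT, frames=[1,2,3]
Step 5: ref 3 → HIT, frames=[1,2,3]
Step 6: ref 4 → FAULT (evict 1), frames=[4,2,3]
Step 7: ref 4 → HIT, frames=[4,2,3]
Step 8: ref 1 → FAULT (evict 2), frames=[4,1,3]
Step 9: ref 3 → HIT, frames=[4,1,3]
Step 10: ref 4 → HIT, frames=[4,1,3]
Total faults: 5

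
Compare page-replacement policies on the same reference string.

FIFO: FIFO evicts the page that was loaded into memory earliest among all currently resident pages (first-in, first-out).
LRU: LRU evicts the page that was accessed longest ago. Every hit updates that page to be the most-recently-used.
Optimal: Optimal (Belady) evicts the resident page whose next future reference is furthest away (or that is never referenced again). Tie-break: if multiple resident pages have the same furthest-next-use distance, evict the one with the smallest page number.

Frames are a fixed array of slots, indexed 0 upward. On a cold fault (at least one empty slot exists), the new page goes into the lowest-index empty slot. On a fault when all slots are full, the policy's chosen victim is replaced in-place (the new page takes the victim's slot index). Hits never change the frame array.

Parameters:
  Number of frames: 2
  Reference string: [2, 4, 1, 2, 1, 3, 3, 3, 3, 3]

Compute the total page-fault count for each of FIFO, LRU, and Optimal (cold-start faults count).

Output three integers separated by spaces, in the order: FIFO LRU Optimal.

Answer: 5 5 4

Derivation:
--- FIFO ---
  step 0: ref 2 -> FAULT, frames=[2,-] (faults so far: 1)
  step 1: ref 4 -> FAULT, frames=[2,4] (faults so far: 2)
  step 2: ref 1 -> FAULT, evict 2, frames=[1,4] (faults so far: 3)
  step 3: ref 2 -> FAULT, evict 4, frames=[1,2] (faults so far: 4)
  step 4: ref 1 -> HIT, frames=[1,2] (faults so far: 4)
  step 5: ref 3 -> FAULT, evict 1, frames=[3,2] (faults so far: 5)
  step 6: ref 3 -> HIT, frames=[3,2] (faults so far: 5)
  step 7: ref 3 -> HIT, frames=[3,2] (faults so far: 5)
  step 8: ref 3 -> HIT, frames=[3,2] (faults so far: 5)
  step 9: ref 3 -> HIT, frames=[3,2] (faults so far: 5)
  FIFO total faults: 5
--- LRU ---
  step 0: ref 2 -> FAULT, frames=[2,-] (faults so far: 1)
  step 1: ref 4 -> FAULT, frames=[2,4] (faults so far: 2)
  step 2: ref 1 -> FAULT, evict 2, frames=[1,4] (faults so far: 3)
  step 3: ref 2 -> FAULT, evict 4, frames=[1,2] (faults so far: 4)
  step 4: ref 1 -> HIT, frames=[1,2] (faults so far: 4)
  step 5: ref 3 -> FAULT, evict 2, frames=[1,3] (faults so far: 5)
  step 6: ref 3 -> HIT, frames=[1,3] (faults so far: 5)
  step 7: ref 3 -> HIT, frames=[1,3] (faults so far: 5)
  step 8: ref 3 -> HIT, frames=[1,3] (faults so far: 5)
  step 9: ref 3 -> HIT, frames=[1,3] (faults so far: 5)
  LRU total faults: 5
--- Optimal ---
  step 0: ref 2 -> FAULT, frames=[2,-] (faults so far: 1)
  step 1: ref 4 -> FAULT, frames=[2,4] (faults so far: 2)
  step 2: ref 1 -> FAULT, evict 4, frames=[2,1] (faults so far: 3)
  step 3: ref 2 -> HIT, frames=[2,1] (faults so far: 3)
  step 4: ref 1 -> HIT, frames=[2,1] (faults so far: 3)
  step 5: ref 3 -> FAULT, evict 1, frames=[2,3] (faults so far: 4)
  step 6: ref 3 -> HIT, frames=[2,3] (faults so far: 4)
  step 7: ref 3 -> HIT, frames=[2,3] (faults so far: 4)
  step 8: ref 3 -> HIT, frames=[2,3] (faults so far: 4)
  step 9: ref 3 -> HIT, frames=[2,3] (faults so far: 4)
  Optimal total faults: 4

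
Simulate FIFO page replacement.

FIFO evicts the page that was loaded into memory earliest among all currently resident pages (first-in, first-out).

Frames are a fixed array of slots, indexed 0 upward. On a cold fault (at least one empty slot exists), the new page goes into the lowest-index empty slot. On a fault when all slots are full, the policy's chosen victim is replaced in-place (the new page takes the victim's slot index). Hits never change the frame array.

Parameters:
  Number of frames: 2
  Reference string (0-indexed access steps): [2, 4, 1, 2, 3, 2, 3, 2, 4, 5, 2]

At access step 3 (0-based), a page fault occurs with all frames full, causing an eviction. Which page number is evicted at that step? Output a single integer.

Step 0: ref 2 -> FAULT, frames=[2,-]
Step 1: ref 4 -> FAULT, frames=[2,4]
Step 2: ref 1 -> FAULT, evict 2, frames=[1,4]
Step 3: ref 2 -> FAULT, evict 4, frames=[1,2]
At step 3: evicted page 4

Answer: 4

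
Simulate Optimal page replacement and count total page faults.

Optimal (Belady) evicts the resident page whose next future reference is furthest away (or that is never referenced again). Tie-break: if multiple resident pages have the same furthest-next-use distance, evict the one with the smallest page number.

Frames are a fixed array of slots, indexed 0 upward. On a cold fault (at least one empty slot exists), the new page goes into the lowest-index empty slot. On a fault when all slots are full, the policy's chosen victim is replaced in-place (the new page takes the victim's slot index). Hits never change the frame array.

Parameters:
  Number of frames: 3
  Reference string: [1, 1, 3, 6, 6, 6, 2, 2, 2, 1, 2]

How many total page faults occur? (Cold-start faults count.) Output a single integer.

Answer: 4

Derivation:
Step 0: ref 1 → FAULT, frames=[1,-,-]
Step 1: ref 1 → HIT, frames=[1,-,-]
Step 2: ref 3 → FAULT, frames=[1,3,-]
Step 3: ref 6 → FAULT, frames=[1,3,6]
Step 4: ref 6 → HIT, frames=[1,3,6]
Step 5: ref 6 → HIT, frames=[1,3,6]
Step 6: ref 2 → FAULT (evict 3), frames=[1,2,6]
Step 7: ref 2 → HIT, frames=[1,2,6]
Step 8: ref 2 → HIT, frames=[1,2,6]
Step 9: ref 1 → HIT, frames=[1,2,6]
Step 10: ref 2 → HIT, frames=[1,2,6]
Total faults: 4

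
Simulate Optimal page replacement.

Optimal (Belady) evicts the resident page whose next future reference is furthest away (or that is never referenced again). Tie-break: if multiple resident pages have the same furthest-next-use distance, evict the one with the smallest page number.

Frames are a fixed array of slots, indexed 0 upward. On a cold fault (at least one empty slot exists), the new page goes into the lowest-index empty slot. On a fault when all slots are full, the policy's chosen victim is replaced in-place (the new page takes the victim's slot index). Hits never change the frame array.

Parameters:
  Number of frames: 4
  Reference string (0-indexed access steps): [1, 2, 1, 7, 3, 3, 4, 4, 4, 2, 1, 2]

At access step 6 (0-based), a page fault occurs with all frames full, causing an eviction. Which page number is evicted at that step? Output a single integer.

Step 0: ref 1 -> FAULT, frames=[1,-,-,-]
Step 1: ref 2 -> FAULT, frames=[1,2,-,-]
Step 2: ref 1 -> HIT, frames=[1,2,-,-]
Step 3: ref 7 -> FAULT, frames=[1,2,7,-]
Step 4: ref 3 -> FAULT, frames=[1,2,7,3]
Step 5: ref 3 -> HIT, frames=[1,2,7,3]
Step 6: ref 4 -> FAULT, evict 3, frames=[1,2,7,4]
At step 6: evicted page 3

Answer: 3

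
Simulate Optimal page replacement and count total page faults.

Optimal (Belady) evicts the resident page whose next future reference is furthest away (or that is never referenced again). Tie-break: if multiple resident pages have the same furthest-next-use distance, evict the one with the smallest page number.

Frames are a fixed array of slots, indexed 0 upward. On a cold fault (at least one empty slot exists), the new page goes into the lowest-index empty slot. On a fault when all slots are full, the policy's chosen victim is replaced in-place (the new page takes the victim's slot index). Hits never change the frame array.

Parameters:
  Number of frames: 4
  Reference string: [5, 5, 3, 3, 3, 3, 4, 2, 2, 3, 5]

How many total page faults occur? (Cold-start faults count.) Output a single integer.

Answer: 4

Derivation:
Step 0: ref 5 → FAULT, frames=[5,-,-,-]
Step 1: ref 5 → HIT, frames=[5,-,-,-]
Step 2: ref 3 → FAULT, frames=[5,3,-,-]
Step 3: ref 3 → HIT, frames=[5,3,-,-]
Step 4: ref 3 → HIT, frames=[5,3,-,-]
Step 5: ref 3 → HIT, frames=[5,3,-,-]
Step 6: ref 4 → FAULT, frames=[5,3,4,-]
Step 7: ref 2 → FAULT, frames=[5,3,4,2]
Step 8: ref 2 → HIT, frames=[5,3,4,2]
Step 9: ref 3 → HIT, frames=[5,3,4,2]
Step 10: ref 5 → HIT, frames=[5,3,4,2]
Total faults: 4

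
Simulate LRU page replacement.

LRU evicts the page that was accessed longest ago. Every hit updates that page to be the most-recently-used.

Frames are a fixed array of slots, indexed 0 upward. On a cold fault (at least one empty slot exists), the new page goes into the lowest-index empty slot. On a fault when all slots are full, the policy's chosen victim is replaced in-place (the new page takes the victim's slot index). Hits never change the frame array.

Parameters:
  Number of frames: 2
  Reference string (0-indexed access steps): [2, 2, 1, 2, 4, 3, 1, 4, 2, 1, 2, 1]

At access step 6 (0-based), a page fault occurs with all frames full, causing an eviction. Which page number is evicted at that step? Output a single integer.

Step 0: ref 2 -> FAULT, frames=[2,-]
Step 1: ref 2 -> HIT, frames=[2,-]
Step 2: ref 1 -> FAULT, frames=[2,1]
Step 3: ref 2 -> HIT, frames=[2,1]
Step 4: ref 4 -> FAULT, evict 1, frames=[2,4]
Step 5: ref 3 -> FAULT, evict 2, frames=[3,4]
Step 6: ref 1 -> FAULT, evict 4, frames=[3,1]
At step 6: evicted page 4

Answer: 4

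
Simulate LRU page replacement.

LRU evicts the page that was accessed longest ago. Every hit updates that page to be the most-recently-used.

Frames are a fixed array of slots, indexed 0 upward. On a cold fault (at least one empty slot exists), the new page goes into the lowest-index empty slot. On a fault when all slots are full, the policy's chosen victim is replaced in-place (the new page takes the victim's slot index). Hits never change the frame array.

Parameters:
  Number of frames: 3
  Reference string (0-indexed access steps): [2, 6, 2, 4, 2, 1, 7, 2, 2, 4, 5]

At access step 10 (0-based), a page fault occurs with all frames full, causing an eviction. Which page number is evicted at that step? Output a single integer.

Answer: 7

Derivation:
Step 0: ref 2 -> FAULT, frames=[2,-,-]
Step 1: ref 6 -> FAULT, frames=[2,6,-]
Step 2: ref 2 -> HIT, frames=[2,6,-]
Step 3: ref 4 -> FAULT, frames=[2,6,4]
Step 4: ref 2 -> HIT, frames=[2,6,4]
Step 5: ref 1 -> FAULT, evict 6, frames=[2,1,4]
Step 6: ref 7 -> FAULT, evict 4, frames=[2,1,7]
Step 7: ref 2 -> HIT, frames=[2,1,7]
Step 8: ref 2 -> HIT, frames=[2,1,7]
Step 9: ref 4 -> FAULT, evict 1, frames=[2,4,7]
Step 10: ref 5 -> FAULT, evict 7, frames=[2,4,5]
At step 10: evicted page 7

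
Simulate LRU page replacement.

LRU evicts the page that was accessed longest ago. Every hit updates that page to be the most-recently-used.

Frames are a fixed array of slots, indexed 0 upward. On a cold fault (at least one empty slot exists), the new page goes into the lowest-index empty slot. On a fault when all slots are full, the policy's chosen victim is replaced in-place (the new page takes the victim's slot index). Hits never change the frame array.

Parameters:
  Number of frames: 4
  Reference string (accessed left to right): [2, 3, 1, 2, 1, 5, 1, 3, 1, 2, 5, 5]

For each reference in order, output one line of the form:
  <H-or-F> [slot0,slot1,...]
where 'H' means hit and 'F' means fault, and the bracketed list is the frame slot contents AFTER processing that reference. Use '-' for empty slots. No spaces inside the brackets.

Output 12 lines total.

F [2,-,-,-]
F [2,3,-,-]
F [2,3,1,-]
H [2,3,1,-]
H [2,3,1,-]
F [2,3,1,5]
H [2,3,1,5]
H [2,3,1,5]
H [2,3,1,5]
H [2,3,1,5]
H [2,3,1,5]
H [2,3,1,5]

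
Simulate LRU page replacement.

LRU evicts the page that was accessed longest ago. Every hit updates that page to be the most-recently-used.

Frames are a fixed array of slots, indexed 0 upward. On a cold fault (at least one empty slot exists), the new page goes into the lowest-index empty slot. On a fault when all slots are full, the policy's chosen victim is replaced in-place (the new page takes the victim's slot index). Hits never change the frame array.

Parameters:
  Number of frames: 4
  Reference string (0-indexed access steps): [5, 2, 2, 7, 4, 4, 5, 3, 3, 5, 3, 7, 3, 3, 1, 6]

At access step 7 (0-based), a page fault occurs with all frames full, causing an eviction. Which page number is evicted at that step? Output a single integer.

Step 0: ref 5 -> FAULT, frames=[5,-,-,-]
Step 1: ref 2 -> FAULT, frames=[5,2,-,-]
Step 2: ref 2 -> HIT, frames=[5,2,-,-]
Step 3: ref 7 -> FAULT, frames=[5,2,7,-]
Step 4: ref 4 -> FAULT, frames=[5,2,7,4]
Step 5: ref 4 -> HIT, frames=[5,2,7,4]
Step 6: ref 5 -> HIT, frames=[5,2,7,4]
Step 7: ref 3 -> FAULT, evict 2, frames=[5,3,7,4]
At step 7: evicted page 2

Answer: 2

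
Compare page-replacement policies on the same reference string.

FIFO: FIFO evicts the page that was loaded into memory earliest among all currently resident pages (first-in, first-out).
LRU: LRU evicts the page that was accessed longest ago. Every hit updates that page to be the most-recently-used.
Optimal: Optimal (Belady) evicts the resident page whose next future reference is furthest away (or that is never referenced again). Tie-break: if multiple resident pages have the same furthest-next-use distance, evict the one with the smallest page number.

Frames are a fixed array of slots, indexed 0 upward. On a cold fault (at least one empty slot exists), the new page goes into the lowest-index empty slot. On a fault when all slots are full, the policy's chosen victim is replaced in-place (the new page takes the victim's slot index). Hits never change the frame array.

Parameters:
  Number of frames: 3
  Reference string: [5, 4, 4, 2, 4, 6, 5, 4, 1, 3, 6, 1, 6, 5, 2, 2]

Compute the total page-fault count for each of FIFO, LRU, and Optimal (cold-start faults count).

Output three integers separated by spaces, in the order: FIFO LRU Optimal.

--- FIFO ---
  step 0: ref 5 -> FAULT, frames=[5,-,-] (faults so far: 1)
  step 1: ref 4 -> FAULT, frames=[5,4,-] (faults so far: 2)
  step 2: ref 4 -> HIT, frames=[5,4,-] (faults so far: 2)
  step 3: ref 2 -> FAULT, frames=[5,4,2] (faults so far: 3)
  step 4: ref 4 -> HIT, frames=[5,4,2] (faults so far: 3)
  step 5: ref 6 -> FAULT, evict 5, frames=[6,4,2] (faults so far: 4)
  step 6: ref 5 -> FAULT, evict 4, frames=[6,5,2] (faults so far: 5)
  step 7: ref 4 -> FAULT, evict 2, frames=[6,5,4] (faults so far: 6)
  step 8: ref 1 -> FAULT, evict 6, frames=[1,5,4] (faults so far: 7)
  step 9: ref 3 -> FAULT, evict 5, frames=[1,3,4] (faults so far: 8)
  step 10: ref 6 -> FAULT, evict 4, frames=[1,3,6] (faults so far: 9)
  step 11: ref 1 -> HIT, frames=[1,3,6] (faults so far: 9)
  step 12: ref 6 -> HIT, frames=[1,3,6] (faults so far: 9)
  step 13: ref 5 -> FAULT, evict 1, frames=[5,3,6] (faults so far: 10)
  step 14: ref 2 -> FAULT, evict 3, frames=[5,2,6] (faults so far: 11)
  step 15: ref 2 -> HIT, frames=[5,2,6] (faults so far: 11)
  FIFO total faults: 11
--- LRU ---
  step 0: ref 5 -> FAULT, frames=[5,-,-] (faults so far: 1)
  step 1: ref 4 -> FAULT, frames=[5,4,-] (faults so far: 2)
  step 2: ref 4 -> HIT, frames=[5,4,-] (faults so far: 2)
  step 3: ref 2 -> FAULT, frames=[5,4,2] (faults so far: 3)
  step 4: ref 4 -> HIT, frames=[5,4,2] (faults so far: 3)
  step 5: ref 6 -> FAULT, evict 5, frames=[6,4,2] (faults so far: 4)
  step 6: ref 5 -> FAULT, evict 2, frames=[6,4,5] (faults so far: 5)
  step 7: ref 4 -> HIT, frames=[6,4,5] (faults so far: 5)
  step 8: ref 1 -> FAULT, evict 6, frames=[1,4,5] (faults so far: 6)
  step 9: ref 3 -> FAULT, evict 5, frames=[1,4,3] (faults so far: 7)
  step 10: ref 6 -> FAULT, evict 4, frames=[1,6,3] (faults so far: 8)
  step 11: ref 1 -> HIT, frames=[1,6,3] (faults so far: 8)
  step 12: ref 6 -> HIT, frames=[1,6,3] (faults so far: 8)
  step 13: ref 5 -> FAULT, evict 3, frames=[1,6,5] (faults so far: 9)
  step 14: ref 2 -> FAULT, evict 1, frames=[2,6,5] (faults so far: 10)
  step 15: ref 2 -> HIT, frames=[2,6,5] (faults so far: 10)
  LRU total faults: 10
--- Optimal ---
  step 0: ref 5 -> FAULT, frames=[5,-,-] (faults so far: 1)
  step 1: ref 4 -> FAULT, frames=[5,4,-] (faults so far: 2)
  step 2: ref 4 -> HIT, frames=[5,4,-] (faults so far: 2)
  step 3: ref 2 -> FAULT, frames=[5,4,2] (faults so far: 3)
  step 4: ref 4 -> HIT, frames=[5,4,2] (faults so far: 3)
  step 5: ref 6 -> FAULT, evict 2, frames=[5,4,6] (faults so far: 4)
  step 6: ref 5 -> HIT, frames=[5,4,6] (faults so far: 4)
  step 7: ref 4 -> HIT, frames=[5,4,6] (faults so far: 4)
  step 8: ref 1 -> FAULT, evict 4, frames=[5,1,6] (faults so far: 5)
  step 9: ref 3 -> FAULT, evict 5, frames=[3,1,6] (faults so far: 6)
  step 10: ref 6 -> HIT, frames=[3,1,6] (faults so far: 6)
  step 11: ref 1 -> HIT, frames=[3,1,6] (faults so far: 6)
  step 12: ref 6 -> HIT, frames=[3,1,6] (faults so far: 6)
  step 13: ref 5 -> FAULT, evict 1, frames=[3,5,6] (faults so far: 7)
  step 14: ref 2 -> FAULT, evict 3, frames=[2,5,6] (faults so far: 8)
  step 15: ref 2 -> HIT, frames=[2,5,6] (faults so far: 8)
  Optimal total faults: 8

Answer: 11 10 8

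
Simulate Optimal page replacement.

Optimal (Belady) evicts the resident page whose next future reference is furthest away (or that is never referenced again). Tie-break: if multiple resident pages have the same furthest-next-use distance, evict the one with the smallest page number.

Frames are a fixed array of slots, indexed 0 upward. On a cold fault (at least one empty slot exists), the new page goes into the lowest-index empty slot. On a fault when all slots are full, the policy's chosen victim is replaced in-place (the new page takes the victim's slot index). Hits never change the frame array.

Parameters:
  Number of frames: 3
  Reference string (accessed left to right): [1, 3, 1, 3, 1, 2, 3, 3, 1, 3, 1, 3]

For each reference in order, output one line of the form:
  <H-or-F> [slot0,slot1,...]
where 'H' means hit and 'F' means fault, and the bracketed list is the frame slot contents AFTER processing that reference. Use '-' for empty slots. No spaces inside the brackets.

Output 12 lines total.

F [1,-,-]
F [1,3,-]
H [1,3,-]
H [1,3,-]
H [1,3,-]
F [1,3,2]
H [1,3,2]
H [1,3,2]
H [1,3,2]
H [1,3,2]
H [1,3,2]
H [1,3,2]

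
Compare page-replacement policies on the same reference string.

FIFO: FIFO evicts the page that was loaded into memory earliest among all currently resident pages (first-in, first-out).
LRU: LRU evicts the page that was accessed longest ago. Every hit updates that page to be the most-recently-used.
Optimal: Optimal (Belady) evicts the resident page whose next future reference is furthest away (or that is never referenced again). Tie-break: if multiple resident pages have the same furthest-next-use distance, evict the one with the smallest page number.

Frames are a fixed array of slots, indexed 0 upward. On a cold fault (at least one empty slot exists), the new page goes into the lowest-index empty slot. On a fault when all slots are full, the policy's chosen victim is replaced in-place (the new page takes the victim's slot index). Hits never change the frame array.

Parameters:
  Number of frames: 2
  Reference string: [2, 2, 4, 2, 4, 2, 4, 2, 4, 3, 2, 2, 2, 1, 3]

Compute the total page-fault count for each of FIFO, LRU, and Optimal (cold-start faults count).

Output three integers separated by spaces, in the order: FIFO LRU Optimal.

--- FIFO ---
  step 0: ref 2 -> FAULT, frames=[2,-] (faults so far: 1)
  step 1: ref 2 -> HIT, frames=[2,-] (faults so far: 1)
  step 2: ref 4 -> FAULT, frames=[2,4] (faults so far: 2)
  step 3: ref 2 -> HIT, frames=[2,4] (faults so far: 2)
  step 4: ref 4 -> HIT, frames=[2,4] (faults so far: 2)
  step 5: ref 2 -> HIT, frames=[2,4] (faults so far: 2)
  step 6: ref 4 -> HIT, frames=[2,4] (faults so far: 2)
  step 7: ref 2 -> HIT, frames=[2,4] (faults so far: 2)
  step 8: ref 4 -> HIT, frames=[2,4] (faults so far: 2)
  step 9: ref 3 -> FAULT, evict 2, frames=[3,4] (faults so far: 3)
  step 10: ref 2 -> FAULT, evict 4, frames=[3,2] (faults so far: 4)
  step 11: ref 2 -> HIT, frames=[3,2] (faults so far: 4)
  step 12: ref 2 -> HIT, frames=[3,2] (faults so far: 4)
  step 13: ref 1 -> FAULT, evict 3, frames=[1,2] (faults so far: 5)
  step 14: ref 3 -> FAULT, evict 2, frames=[1,3] (faults so far: 6)
  FIFO total faults: 6
--- LRU ---
  step 0: ref 2 -> FAULT, frames=[2,-] (faults so far: 1)
  step 1: ref 2 -> HIT, frames=[2,-] (faults so far: 1)
  step 2: ref 4 -> FAULT, frames=[2,4] (faults so far: 2)
  step 3: ref 2 -> HIT, frames=[2,4] (faults so far: 2)
  step 4: ref 4 -> HIT, frames=[2,4] (faults so far: 2)
  step 5: ref 2 -> HIT, frames=[2,4] (faults so far: 2)
  step 6: ref 4 -> HIT, frames=[2,4] (faults so far: 2)
  step 7: ref 2 -> HIT, frames=[2,4] (faults so far: 2)
  step 8: ref 4 -> HIT, frames=[2,4] (faults so far: 2)
  step 9: ref 3 -> FAULT, evict 2, frames=[3,4] (faults so far: 3)
  step 10: ref 2 -> FAULT, evict 4, frames=[3,2] (faults so far: 4)
  step 11: ref 2 -> HIT, frames=[3,2] (faults so far: 4)
  step 12: ref 2 -> HIT, frames=[3,2] (faults so far: 4)
  step 13: ref 1 -> FAULT, evict 3, frames=[1,2] (faults so far: 5)
  step 14: ref 3 -> FAULT, evict 2, frames=[1,3] (faults so far: 6)
  LRU total faults: 6
--- Optimal ---
  step 0: ref 2 -> FAULT, frames=[2,-] (faults so far: 1)
  step 1: ref 2 -> HIT, frames=[2,-] (faults so far: 1)
  step 2: ref 4 -> FAULT, frames=[2,4] (faults so far: 2)
  step 3: ref 2 -> HIT, frames=[2,4] (faults so far: 2)
  step 4: ref 4 -> HIT, frames=[2,4] (faults so far: 2)
  step 5: ref 2 -> HIT, frames=[2,4] (faults so far: 2)
  step 6: ref 4 -> HIT, frames=[2,4] (faults so far: 2)
  step 7: ref 2 -> HIT, frames=[2,4] (faults so far: 2)
  step 8: ref 4 -> HIT, frames=[2,4] (faults so far: 2)
  step 9: ref 3 -> FAULT, evict 4, frames=[2,3] (faults so far: 3)
  step 10: ref 2 -> HIT, frames=[2,3] (faults so far: 3)
  step 11: ref 2 -> HIT, frames=[2,3] (faults so far: 3)
  step 12: ref 2 -> HIT, frames=[2,3] (faults so far: 3)
  step 13: ref 1 -> FAULT, evict 2, frames=[1,3] (faults so far: 4)
  step 14: ref 3 -> HIT, frames=[1,3] (faults so far: 4)
  Optimal total faults: 4

Answer: 6 6 4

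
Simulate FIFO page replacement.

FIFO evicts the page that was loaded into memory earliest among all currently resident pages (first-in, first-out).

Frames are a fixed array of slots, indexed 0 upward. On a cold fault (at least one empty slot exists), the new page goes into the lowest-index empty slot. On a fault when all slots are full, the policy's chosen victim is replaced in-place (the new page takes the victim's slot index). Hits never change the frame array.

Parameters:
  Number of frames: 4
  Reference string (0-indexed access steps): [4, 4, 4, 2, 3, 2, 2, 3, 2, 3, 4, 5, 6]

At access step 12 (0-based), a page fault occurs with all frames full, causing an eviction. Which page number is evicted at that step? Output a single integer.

Answer: 4

Derivation:
Step 0: ref 4 -> FAULT, frames=[4,-,-,-]
Step 1: ref 4 -> HIT, frames=[4,-,-,-]
Step 2: ref 4 -> HIT, frames=[4,-,-,-]
Step 3: ref 2 -> FAULT, frames=[4,2,-,-]
Step 4: ref 3 -> FAULT, frames=[4,2,3,-]
Step 5: ref 2 -> HIT, frames=[4,2,3,-]
Step 6: ref 2 -> HIT, frames=[4,2,3,-]
Step 7: ref 3 -> HIT, frames=[4,2,3,-]
Step 8: ref 2 -> HIT, frames=[4,2,3,-]
Step 9: ref 3 -> HIT, frames=[4,2,3,-]
Step 10: ref 4 -> HIT, frames=[4,2,3,-]
Step 11: ref 5 -> FAULT, frames=[4,2,3,5]
Step 12: ref 6 -> FAULT, evict 4, frames=[6,2,3,5]
At step 12: evicted page 4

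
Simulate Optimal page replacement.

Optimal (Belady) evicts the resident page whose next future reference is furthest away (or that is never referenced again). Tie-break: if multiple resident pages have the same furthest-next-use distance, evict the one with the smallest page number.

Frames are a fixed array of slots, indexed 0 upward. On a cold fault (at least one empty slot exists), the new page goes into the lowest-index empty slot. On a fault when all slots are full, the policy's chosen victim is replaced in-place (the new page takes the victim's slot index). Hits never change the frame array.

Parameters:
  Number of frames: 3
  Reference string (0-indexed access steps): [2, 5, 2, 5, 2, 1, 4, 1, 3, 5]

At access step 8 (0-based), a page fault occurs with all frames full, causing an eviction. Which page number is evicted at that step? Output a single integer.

Step 0: ref 2 -> FAULT, frames=[2,-,-]
Step 1: ref 5 -> FAULT, frames=[2,5,-]
Step 2: ref 2 -> HIT, frames=[2,5,-]
Step 3: ref 5 -> HIT, frames=[2,5,-]
Step 4: ref 2 -> HIT, frames=[2,5,-]
Step 5: ref 1 -> FAULT, frames=[2,5,1]
Step 6: ref 4 -> FAULT, evict 2, frames=[4,5,1]
Step 7: ref 1 -> HIT, frames=[4,5,1]
Step 8: ref 3 -> FAULT, evict 1, frames=[4,5,3]
At step 8: evicted page 1

Answer: 1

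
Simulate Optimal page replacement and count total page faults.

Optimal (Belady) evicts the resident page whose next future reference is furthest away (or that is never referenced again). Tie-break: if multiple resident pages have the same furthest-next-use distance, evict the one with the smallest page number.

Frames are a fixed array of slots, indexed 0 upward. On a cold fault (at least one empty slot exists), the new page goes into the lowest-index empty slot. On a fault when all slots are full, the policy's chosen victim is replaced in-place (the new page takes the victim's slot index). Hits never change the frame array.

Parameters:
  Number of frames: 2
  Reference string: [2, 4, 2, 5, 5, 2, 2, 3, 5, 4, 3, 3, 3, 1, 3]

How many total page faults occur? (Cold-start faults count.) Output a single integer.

Answer: 6

Derivation:
Step 0: ref 2 → FAULT, frames=[2,-]
Step 1: ref 4 → FAULT, frames=[2,4]
Step 2: ref 2 → HIT, frames=[2,4]
Step 3: ref 5 → FAULT (evict 4), frames=[2,5]
Step 4: ref 5 → HIT, frames=[2,5]
Step 5: ref 2 → HIT, frames=[2,5]
Step 6: ref 2 → HIT, frames=[2,5]
Step 7: ref 3 → FAULT (evict 2), frames=[3,5]
Step 8: ref 5 → HIT, frames=[3,5]
Step 9: ref 4 → FAULT (evict 5), frames=[3,4]
Step 10: ref 3 → HIT, frames=[3,4]
Step 11: ref 3 → HIT, frames=[3,4]
Step 12: ref 3 → HIT, frames=[3,4]
Step 13: ref 1 → FAULT (evict 4), frames=[3,1]
Step 14: ref 3 → HIT, frames=[3,1]
Total faults: 6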